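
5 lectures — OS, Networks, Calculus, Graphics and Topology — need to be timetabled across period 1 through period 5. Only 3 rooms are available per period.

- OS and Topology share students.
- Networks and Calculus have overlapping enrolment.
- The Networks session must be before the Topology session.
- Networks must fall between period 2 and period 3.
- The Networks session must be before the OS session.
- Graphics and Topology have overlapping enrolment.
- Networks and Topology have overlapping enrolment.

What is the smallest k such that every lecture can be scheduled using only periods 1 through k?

4

The precedence chain requires at least 2 distinct periods.
With at most 3 per period and 5 lectures, at least 2 periods are needed.
Propagating the time windows through the other constraints, OS can't land before period 3, so the schedule must run through at least period 3.
Could 3 periods be enough, i.e. nothing placed later than period 3? No: Networks's window within 3 periods is {period 2, period 3}; Topology must come after Networks (at period 2 or later) → {period 3}; Networks must come before Topology (at period 3 or earlier) → {period 2}; OS must come after Networks (at period 2 or later) → {period 3}; Topology can't share with OS (period 3) → nothing is left.
So 3 periods is not enough.
4 works (last occupied period: period 4): for example Networks in period 2; Graphics in period 1; Topology in period 4; OS in period 3; Calculus in period 1.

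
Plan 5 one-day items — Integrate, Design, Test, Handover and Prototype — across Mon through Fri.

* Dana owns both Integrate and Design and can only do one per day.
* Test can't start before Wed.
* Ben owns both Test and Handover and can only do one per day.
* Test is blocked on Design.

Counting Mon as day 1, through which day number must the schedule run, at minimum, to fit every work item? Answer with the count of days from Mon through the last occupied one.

The precedence chain requires at least 2 distinct days.
Test can't be placed before Wed — that is day 3 counting from Mon — so the schedule must run through at least 3 days.
3 works (last occupied day: Wed): for example Handover=Mon, Prototype=Mon, Test=Wed, Design=Mon, Integrate=Tue.

3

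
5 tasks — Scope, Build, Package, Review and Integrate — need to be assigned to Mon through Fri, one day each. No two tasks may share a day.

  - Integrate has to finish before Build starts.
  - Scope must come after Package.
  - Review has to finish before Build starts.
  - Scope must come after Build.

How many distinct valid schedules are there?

8

Splitting on Build: it can be Wed (2), Thu (6). Listing each branch's schedules as (Scope, Package, Review, Integrate):
Build=Wed: (Fri,Thu,Mon,Tue) (Fri,Thu,Tue,Mon) — 2.
Build=Thu: (Fri,Mon,Tue,Wed) (Fri,Mon,Wed,Tue) (Fri,Tue,Mon,Wed) (Fri,Tue,Wed,Mon) (Fri,Wed,Mon,Tue) (Fri,Wed,Tue,Mon) — 6.
Summing: 2 + 6 = 8.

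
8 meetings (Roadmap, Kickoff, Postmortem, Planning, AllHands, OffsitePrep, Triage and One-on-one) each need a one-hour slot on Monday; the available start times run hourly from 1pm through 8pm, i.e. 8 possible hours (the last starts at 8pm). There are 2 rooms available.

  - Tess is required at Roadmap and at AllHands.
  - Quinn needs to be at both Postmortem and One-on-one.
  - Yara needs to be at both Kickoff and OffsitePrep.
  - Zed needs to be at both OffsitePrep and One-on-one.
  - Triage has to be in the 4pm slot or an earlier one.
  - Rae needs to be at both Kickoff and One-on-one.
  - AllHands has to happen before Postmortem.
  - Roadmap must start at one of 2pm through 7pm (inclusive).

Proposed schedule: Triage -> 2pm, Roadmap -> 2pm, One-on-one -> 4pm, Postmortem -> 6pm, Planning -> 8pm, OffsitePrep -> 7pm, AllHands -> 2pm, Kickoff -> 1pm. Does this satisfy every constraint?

Invalid. Tess is required at Roadmap and at AllHands.

Tess is required at Roadmap and at AllHands — violated.
Zed needs to be at both OffsitePrep and One-on-one — holds.
Triage has to be in the 4pm slot or an earlier one — holds.
AllHands has to happen before Postmortem — holds.
Roadmap must start at one of 2pm through 7pm (inclusive) — holds.
Yara needs to be at both Kickoff and OffsitePrep — holds.
There are 2 rooms available — violated.
Quinn needs to be at both Postmortem and One-on-one — holds.
Rae needs to be at both Kickoff and One-on-one — holds.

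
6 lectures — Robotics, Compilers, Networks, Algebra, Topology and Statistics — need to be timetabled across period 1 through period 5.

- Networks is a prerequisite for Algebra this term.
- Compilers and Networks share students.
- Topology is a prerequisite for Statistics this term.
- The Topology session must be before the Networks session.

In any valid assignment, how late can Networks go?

Precedence pushes Networks to at least period 2; downstream work caps Networks at period 4.
Networks at period 4 is achievable: Algebra in period 5, Statistics in period 2, Robotics in period 1, Compilers in period 1, Topology in period 1, Networks in period 4.

period 4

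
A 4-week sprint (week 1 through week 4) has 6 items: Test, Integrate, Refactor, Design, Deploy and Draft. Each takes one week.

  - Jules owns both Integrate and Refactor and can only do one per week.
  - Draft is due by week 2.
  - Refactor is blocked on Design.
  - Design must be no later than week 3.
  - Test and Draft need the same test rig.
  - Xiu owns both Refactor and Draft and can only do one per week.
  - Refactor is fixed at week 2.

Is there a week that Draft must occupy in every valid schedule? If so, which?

Draft's own window allows nothing later than week 2.
So Draft is pinned to week 1.

week 1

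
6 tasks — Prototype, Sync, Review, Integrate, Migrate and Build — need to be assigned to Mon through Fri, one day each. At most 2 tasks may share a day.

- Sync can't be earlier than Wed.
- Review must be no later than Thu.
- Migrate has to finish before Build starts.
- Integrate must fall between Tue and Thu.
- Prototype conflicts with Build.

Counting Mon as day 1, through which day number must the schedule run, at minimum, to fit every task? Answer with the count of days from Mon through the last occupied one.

3

The precedence chain requires at least 2 distinct days.
With at most 2 per day and 6 tasks, at least 3 days are needed.
Sync can't be placed before Wed — that is day 3 counting from Mon — so the schedule must run through at least 3 days.
3 works (last occupied day: Wed): for example Prototype=Mon, Integrate=Tue, Migrate=Mon, Sync=Wed, Review=Wed, Build=Tue.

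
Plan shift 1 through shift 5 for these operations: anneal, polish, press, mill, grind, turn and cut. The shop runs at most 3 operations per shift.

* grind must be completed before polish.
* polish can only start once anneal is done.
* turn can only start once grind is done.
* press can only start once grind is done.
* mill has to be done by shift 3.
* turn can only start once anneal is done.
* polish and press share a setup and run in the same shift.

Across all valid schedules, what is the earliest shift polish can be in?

shift 2

Precedence pushes polish to at least shift 2.
polish at shift 2 is achievable: anneal=shift 1, cut=shift 3, press=shift 2, grind=shift 1, mill=shift 1, polish=shift 2, turn=shift 2.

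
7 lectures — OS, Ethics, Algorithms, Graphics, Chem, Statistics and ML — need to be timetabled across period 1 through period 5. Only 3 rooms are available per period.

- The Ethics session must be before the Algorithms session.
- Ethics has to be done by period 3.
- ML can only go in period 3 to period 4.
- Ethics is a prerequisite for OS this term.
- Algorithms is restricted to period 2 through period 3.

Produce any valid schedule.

Ethics in period 1, Statistics in period 2, Chem in period 1, OS in period 2, ML in period 3, Graphics in period 1, Algorithms in period 2

Checking: Ethics(period 1) before Algorithms(period 2); Ethics(period 1) before OS(period 2); ML=period 3 in [period 3,period 4]; Algorithms=period 2 in [period 2,period 3]; Ethics=period 1 in [period 1,period 3]; max 3 per period (cap 3).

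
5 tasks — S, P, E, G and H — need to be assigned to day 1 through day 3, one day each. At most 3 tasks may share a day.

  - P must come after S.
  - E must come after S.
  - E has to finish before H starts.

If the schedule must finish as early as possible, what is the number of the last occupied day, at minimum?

The precedence chain requires at least 3 distinct days.
With at most 3 per day and 5 tasks, at least 2 days are needed.
3 works (last occupied day: day 3): for example P in day 2, E in day 2, G in day 1, H in day 3, S in day 1.

3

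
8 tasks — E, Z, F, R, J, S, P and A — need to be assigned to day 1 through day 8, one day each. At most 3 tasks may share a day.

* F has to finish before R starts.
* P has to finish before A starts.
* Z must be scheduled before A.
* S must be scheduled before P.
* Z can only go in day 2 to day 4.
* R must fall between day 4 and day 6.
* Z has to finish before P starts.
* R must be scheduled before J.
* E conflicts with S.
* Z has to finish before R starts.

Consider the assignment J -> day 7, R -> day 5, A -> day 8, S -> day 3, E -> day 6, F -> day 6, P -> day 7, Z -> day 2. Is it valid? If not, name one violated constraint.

Invalid. F has to finish before R starts.

Z must be scheduled before A — holds.
P has to finish before A starts — holds.
S must be scheduled before P — holds.
At most 3 tasks may share a day — holds.
F has to finish before R starts — violated.
R must fall between day 4 and day 6 — holds.
Z can only go in day 2 to day 4 — holds.
Z has to finish before R starts — holds.
R must be scheduled before J — holds.
E conflicts with S — holds.
Z has to finish before P starts — holds.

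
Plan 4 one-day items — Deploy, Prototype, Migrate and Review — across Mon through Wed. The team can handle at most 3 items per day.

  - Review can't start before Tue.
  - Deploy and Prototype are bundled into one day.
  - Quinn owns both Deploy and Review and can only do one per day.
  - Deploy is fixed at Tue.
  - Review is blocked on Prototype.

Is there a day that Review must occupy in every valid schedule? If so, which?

Review's window is Tue–Wed.
Deploy is fixed at Tue, and Review can't share a day with Deploy.
So Review must be Wed.

Wed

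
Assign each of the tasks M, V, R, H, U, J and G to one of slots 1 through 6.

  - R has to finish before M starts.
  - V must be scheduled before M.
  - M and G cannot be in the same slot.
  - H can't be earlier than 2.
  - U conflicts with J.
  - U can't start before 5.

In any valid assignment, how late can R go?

5

Downstream work caps R at 5.
R at 5 is achievable: M -> 6; V -> 1; G -> 1; U -> 5; H -> 2; J -> 1; R -> 5.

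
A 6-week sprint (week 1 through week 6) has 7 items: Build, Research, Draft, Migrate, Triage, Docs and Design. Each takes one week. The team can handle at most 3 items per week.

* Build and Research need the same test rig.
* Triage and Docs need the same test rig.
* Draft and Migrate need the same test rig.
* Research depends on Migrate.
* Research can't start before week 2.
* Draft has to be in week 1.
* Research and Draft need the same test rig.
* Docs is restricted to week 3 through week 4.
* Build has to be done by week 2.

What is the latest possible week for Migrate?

Downstream work caps Migrate at week 5.
Migrate at week 5 is achievable: Build=week 1; Docs=week 3; Research=week 6; Migrate=week 5; Design=week 2; Draft=week 1; Triage=week 1.

week 5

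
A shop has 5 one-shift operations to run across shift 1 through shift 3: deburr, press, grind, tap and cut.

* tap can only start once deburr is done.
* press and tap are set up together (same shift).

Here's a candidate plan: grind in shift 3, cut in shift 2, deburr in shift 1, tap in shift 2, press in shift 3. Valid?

Invalid. press and tap are set up together (same shift).

tap can only start once deburr is done — holds.
press and tap are set up together (same shift) — violated.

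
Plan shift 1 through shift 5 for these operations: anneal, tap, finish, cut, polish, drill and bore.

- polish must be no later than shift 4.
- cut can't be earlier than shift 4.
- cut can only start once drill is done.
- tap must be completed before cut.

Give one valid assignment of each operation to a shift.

drill in shift 1; anneal in shift 1; polish in shift 1; tap in shift 1; cut in shift 4; finish in shift 1; bore in shift 1

Checking: drill(shift 1) before cut(shift 4); tap(shift 1) before cut(shift 4); cut=shift 4 in [shift 4,shift 5]; polish=shift 1 in [shift 1,shift 4].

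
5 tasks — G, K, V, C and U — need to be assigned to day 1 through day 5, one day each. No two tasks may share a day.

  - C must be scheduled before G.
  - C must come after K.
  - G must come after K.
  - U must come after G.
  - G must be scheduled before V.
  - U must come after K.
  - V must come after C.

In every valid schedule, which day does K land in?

Downstream work caps K at day 2.
So K is pinned to day 1.

day 1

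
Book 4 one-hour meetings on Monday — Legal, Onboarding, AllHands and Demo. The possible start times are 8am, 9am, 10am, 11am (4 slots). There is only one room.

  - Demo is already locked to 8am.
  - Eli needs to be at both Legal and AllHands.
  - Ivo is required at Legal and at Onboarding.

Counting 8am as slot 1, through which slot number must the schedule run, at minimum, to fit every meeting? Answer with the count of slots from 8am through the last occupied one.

4 slots

With at most 1 per slot and 4 meetings, at least 4 slots are needed.
4 works (last occupied slot: 11am): for example Demo=8am; Legal=9am; Onboarding=10am; AllHands=11am.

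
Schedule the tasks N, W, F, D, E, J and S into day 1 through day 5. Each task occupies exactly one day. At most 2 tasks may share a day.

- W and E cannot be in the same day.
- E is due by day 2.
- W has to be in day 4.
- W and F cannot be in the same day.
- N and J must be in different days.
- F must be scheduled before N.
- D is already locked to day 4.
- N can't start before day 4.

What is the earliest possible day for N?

day 5

N is available from day 4.
N at day 5 is achievable: E -> day 1; N -> day 5; F -> day 1; J -> day 2; D -> day 4; W -> day 4; S -> day 2.
Nothing earlier works — the conflict and capacity constraints rule out every day before day 5.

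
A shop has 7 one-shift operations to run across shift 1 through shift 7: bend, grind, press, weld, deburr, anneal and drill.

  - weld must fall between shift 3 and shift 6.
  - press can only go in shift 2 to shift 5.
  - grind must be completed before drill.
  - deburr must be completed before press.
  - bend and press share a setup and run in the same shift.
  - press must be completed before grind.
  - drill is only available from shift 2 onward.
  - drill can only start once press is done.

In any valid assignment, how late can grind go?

shift 6

Precedence pushes grind to at least shift 3; downstream work caps grind at shift 6.
grind at shift 6 is achievable: anneal=shift 1, bend=shift 2, grind=shift 6, press=shift 2, weld=shift 3, drill=shift 7, deburr=shift 1.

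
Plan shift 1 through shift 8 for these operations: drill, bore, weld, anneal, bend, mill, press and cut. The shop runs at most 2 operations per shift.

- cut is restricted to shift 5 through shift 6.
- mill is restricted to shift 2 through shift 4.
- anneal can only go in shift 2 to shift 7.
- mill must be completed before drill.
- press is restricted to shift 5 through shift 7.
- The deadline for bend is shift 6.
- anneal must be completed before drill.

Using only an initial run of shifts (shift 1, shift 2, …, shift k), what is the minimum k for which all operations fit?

5

The precedence chain requires at least 2 distinct shifts.
With at most 2 per shift and 8 operations, at least 4 shifts are needed.
press can't be placed before shift 5, so the schedule must run through at least shift 5.
5 works (last occupied shift: shift 5): for example bend in shift 3; bore in shift 1; press in shift 5; anneal in shift 2; cut in shift 5; drill in shift 3; mill in shift 2; weld in shift 1.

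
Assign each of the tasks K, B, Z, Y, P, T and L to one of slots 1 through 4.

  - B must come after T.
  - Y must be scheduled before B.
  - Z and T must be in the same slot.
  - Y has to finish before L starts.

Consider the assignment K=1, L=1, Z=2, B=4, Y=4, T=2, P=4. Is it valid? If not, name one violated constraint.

No. Y has to finish before L starts is not satisfied.

B must come after T — holds.
Z and T must be in the same slot — holds.
Y must be scheduled before B — violated.
Y has to finish before L starts — violated.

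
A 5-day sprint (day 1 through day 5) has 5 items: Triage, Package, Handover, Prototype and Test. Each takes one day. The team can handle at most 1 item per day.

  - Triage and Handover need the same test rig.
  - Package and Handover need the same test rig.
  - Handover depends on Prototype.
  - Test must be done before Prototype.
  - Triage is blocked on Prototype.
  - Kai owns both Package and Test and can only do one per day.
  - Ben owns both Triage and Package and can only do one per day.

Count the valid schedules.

Splitting on Triage: it can be day 3 (2), day 4 (4), day 5 (4). Listing each branch's schedules as (Package, Handover, Prototype, Test) by day number:
Triage=day 3: (4,5,2,1) (5,4,2,1) — 2.
Triage=day 4: (1,5,3,2) (2,5,3,1) (3,5,2,1) (5,3,2,1) — 4.
Triage=day 5: (1,4,3,2) (2,4,3,1) (3,4,2,1) (4,3,2,1) — 4.
Summing: 2 + 4 + 4 = 10.

10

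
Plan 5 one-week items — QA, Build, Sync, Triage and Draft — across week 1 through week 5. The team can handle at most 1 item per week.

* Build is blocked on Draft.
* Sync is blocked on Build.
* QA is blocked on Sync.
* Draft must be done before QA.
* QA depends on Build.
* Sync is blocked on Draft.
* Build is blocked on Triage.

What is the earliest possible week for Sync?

Precedence pushes Sync to at least week 3; downstream work caps Sync at week 4.
Sync at week 4 is achievable: Draft=week 1; Build=week 3; Sync=week 4; QA=week 5; Triage=week 2.
Nothing earlier works — the capacity limit rule out every week before week 4.

week 4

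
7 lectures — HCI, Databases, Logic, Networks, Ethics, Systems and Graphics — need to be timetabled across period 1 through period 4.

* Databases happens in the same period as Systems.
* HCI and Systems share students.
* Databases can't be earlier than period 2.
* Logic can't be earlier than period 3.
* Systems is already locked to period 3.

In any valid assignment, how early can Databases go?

Databases is available from period 2; Databases must be in the same period as Systems, which can't be before period 3, so Databases is at least period 3; Databases must be in the same period as Systems, which can't be after period 3, so Databases is at most period 3.
Databases at period 3 is achievable: Networks in period 1, HCI in period 1, Graphics in period 1, Systems in period 3, Logic in period 3, Ethics in period 1, Databases in period 3.

period 3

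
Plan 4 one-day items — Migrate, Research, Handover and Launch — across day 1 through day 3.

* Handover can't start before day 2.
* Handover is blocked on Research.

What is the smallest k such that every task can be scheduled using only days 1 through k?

2

The precedence chain requires at least 2 distinct days.
2 works (last occupied day: day 2): for example Handover in day 2, Migrate in day 1, Research in day 1, Launch in day 1.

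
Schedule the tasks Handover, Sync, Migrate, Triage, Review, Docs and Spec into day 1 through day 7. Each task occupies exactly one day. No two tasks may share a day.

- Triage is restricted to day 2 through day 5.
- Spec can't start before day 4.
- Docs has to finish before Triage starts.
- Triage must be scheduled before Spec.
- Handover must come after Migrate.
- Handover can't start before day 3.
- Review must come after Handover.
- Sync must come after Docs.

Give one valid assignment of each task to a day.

Docs=day 1; Triage=day 2; Sync=day 6; Handover=day 5; Spec=day 4; Migrate=day 3; Review=day 7

Checking: Handover(day 5) before Review(day 7); Migrate(day 3) before Handover(day 5); Docs(day 1) before Triage(day 2); Triage(day 2) before Spec(day 4); Docs(day 1) before Sync(day 6); Handover=day 5 in [day 3,day 7]; Triage=day 2 in [day 2,day 5]; Spec=day 4 in [day 4,day 7]; max 1 per day (cap 1).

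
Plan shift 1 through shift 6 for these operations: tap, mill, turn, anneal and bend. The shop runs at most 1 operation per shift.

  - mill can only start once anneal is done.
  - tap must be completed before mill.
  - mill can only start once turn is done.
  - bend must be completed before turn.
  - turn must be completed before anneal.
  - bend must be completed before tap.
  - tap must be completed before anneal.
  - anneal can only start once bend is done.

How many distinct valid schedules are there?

Splitting on tap: it can be shift 2 (4), shift 3 (5), shift 4 (3). Listing each branch's schedules as (mill, turn, anneal, bend) by shift number:
tap=shift 2: (5,3,4,1) (6,3,4,1) (6,3,5,1) (6,4,5,1) — 4.
tap=shift 3: (5,2,4,1) (6,2,4,1) (6,2,5,1) (6,4,5,1) (6,4,5,2) — 5.
tap=shift 4: (6,2,5,1) (6,3,5,1) (6,3,5,2) — 3.
Summing: 4 + 5 + 3 = 12.

12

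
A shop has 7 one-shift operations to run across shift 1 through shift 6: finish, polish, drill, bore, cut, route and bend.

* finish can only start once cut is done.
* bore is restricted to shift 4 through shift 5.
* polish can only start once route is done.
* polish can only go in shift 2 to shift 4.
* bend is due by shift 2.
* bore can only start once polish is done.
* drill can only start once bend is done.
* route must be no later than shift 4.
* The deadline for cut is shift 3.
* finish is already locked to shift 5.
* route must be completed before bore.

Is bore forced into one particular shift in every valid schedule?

No

bore can be shift 4 (e.g. route -> shift 1; bore -> shift 4; bend -> shift 1; finish -> shift 5; polish -> shift 2; cut -> shift 1; drill -> shift 2) or shift 5 (e.g. route=shift 1, finish=shift 5, drill=shift 2, bend=shift 1, bore=shift 5, cut=shift 1, polish=shift 2).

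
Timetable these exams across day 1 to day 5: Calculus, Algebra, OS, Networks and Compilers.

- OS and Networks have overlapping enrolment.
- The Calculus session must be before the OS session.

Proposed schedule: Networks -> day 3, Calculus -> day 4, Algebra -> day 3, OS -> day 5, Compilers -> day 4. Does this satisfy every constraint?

Valid

The Calculus session must be before the OS session — holds.
OS and Networks have overlapping enrolment — holds.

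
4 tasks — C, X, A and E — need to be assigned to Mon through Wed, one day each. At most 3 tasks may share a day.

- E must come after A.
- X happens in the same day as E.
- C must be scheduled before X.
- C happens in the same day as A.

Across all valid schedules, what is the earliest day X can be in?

Precedence pushes X to at least Tue.
X at Tue is achievable: X in Tue; C in Mon; A in Mon; E in Tue.

Tue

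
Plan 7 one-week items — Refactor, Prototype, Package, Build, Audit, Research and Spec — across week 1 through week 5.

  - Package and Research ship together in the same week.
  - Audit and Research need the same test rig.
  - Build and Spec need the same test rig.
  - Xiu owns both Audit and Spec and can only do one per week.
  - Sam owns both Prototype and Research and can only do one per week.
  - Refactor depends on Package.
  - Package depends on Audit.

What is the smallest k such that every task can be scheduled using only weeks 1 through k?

3

The precedence chain requires at least 3 distinct weeks.
3 works (last occupied week: week 3): for example Package -> week 2, Audit -> week 1, Prototype -> week 1, Research -> week 2, Refactor -> week 3, Spec -> week 2, Build -> week 1.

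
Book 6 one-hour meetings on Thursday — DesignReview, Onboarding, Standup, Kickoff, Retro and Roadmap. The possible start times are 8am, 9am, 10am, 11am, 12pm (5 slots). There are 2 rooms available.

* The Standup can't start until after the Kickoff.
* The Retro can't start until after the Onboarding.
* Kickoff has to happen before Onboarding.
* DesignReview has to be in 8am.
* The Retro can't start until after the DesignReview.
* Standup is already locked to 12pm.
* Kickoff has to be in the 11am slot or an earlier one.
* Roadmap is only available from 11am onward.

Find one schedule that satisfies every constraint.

Retro -> 10am; DesignReview -> 8am; Roadmap -> 11am; Kickoff -> 8am; Onboarding -> 9am; Standup -> 12pm

Checking: Kickoff(8am) before Onboarding(9am); Kickoff(8am) before Standup(12pm); Onboarding(9am) before Retro(10am); DesignReview(8am) before Retro(10am); Standup=12pm in [12pm,12pm]; DesignReview=8am in [8am,8am]; Roadmap=11am in [11am,12pm]; Kickoff=8am in [8am,11am]; max 2 per slot (cap 2).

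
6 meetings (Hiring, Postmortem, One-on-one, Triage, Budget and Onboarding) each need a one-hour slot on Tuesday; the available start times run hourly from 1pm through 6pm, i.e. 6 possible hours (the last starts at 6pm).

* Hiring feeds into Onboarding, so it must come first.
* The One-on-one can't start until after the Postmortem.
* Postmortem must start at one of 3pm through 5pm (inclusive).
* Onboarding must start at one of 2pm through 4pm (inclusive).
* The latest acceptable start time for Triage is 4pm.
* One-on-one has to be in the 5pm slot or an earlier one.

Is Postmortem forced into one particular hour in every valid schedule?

No

Postmortem can be 3pm (e.g. Budget=1pm, Hiring=1pm, Triage=1pm, Postmortem=3pm, Onboarding=2pm, One-on-one=4pm) or 4pm (e.g. One-on-one -> 5pm, Postmortem -> 4pm, Triage -> 1pm, Hiring -> 1pm, Onboarding -> 2pm, Budget -> 1pm).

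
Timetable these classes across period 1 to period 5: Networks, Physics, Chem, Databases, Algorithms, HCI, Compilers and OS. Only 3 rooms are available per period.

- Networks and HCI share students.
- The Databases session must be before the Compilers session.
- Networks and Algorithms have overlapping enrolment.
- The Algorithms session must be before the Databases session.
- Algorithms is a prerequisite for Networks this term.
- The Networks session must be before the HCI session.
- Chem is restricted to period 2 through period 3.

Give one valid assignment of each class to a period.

Algorithms=period 1, HCI=period 3, Physics=period 1, Compilers=period 3, Chem=period 2, OS=period 1, Databases=period 2, Networks=period 2

Checking: Algorithms(period 1) before Databases(period 2); Databases(period 2) before Compilers(period 3); Algorithms(period 1) before Networks(period 2); Networks(period 2) before HCI(period 3); Networks(period 2) != Algorithms(period 1); Networks(period 2) != HCI(period 3); Chem=period 2 in [period 2,period 3]; max 3 per period (cap 3).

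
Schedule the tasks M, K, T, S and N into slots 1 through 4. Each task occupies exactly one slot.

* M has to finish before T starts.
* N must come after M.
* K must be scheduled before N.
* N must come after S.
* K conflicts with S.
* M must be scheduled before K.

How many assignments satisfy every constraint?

19

Splitting on M: it can be 1 (15), 2 (4). Listing each branch's schedules as (K, T, S, N):
M=1: (2,2,1,3) (2,2,1,4) (2,2,3,4) (2,3,1,3) (2,3,1,4) (2,3,3,4) (2,4,1,3) (2,4,1,4) (2,4,3,4) (3,2,1,4) (3,2,2,4) (3,3,1,4) (3,3,2,4) (3,4,1,4) (3,4,2,4) — 15.
M=2: (3,3,1,4) (3,3,2,4) (3,4,1,4) (3,4,2,4) — 4.
Summing: 15 + 4 = 19.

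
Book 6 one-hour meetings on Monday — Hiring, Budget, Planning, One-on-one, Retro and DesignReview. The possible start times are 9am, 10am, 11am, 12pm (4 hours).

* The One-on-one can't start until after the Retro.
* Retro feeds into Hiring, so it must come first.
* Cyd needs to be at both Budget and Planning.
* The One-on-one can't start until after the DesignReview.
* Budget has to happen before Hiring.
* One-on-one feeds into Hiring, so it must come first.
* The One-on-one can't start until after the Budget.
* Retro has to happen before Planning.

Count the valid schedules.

24

Splitting on Hiring: it can be 11am (3), 12pm (21). Listing each branch's schedules as (Budget, Planning, One-on-one, Retro, DesignReview):
Hiring=11am: (9am,10am,10am,9am,9am) (9am,11am,10am,9am,9am) (9am,12pm,10am,9am,9am) — 3.
Hiring=12pm: (9am,10am,10am,9am,9am) (9am,10am,11am,9am,9am) (9am,10am,11am,9am,10am) (9am,11am,10am,9am,9am) (9am,11am,11am,9am,9am) (9am,11am,11am,9am,10am) (9am,11am,11am,10am,9am) (9am,11am,11am,10am,10am) (9am,12pm,10am,9am,9am) (9am,12pm,11am,9am,9am) (9am,12pm,11am,9am,10am) (9am,12pm,11am,10am,9am) (9am,12pm,11am,10am,10am) (10am,11am,11am,9am,9am) (10am,11am,11am,9am,10am) (10am,11am,11am,10am,9am) (10am,11am,11am,10am,10am) (10am,12pm,11am,9am,9am) (10am,12pm,11am,9am,10am) (10am,12pm,11am,10am,9am) (10am,12pm,11am,10am,10am) — 21.
Summing: 3 + 21 = 24.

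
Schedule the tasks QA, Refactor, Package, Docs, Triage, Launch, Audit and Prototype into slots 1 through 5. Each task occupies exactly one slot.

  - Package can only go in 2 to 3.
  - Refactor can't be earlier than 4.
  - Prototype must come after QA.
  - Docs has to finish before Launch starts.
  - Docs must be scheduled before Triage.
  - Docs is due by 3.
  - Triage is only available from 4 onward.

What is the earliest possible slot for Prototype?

2

Precedence pushes Prototype to at least 2.
Prototype at 2 is achievable: Docs in 1; Triage in 4; QA in 1; Launch in 2; Audit in 1; Package in 2; Prototype in 2; Refactor in 4.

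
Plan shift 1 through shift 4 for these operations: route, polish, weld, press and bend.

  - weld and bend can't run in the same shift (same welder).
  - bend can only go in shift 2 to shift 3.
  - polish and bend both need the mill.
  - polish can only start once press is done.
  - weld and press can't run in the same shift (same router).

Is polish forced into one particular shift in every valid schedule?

polish can be shift 2 (e.g. polish=shift 2, press=shift 1, weld=shift 2, route=shift 1, bend=shift 3) or shift 3 (e.g. press in shift 1, bend in shift 2, polish in shift 3, weld in shift 3, route in shift 1).

No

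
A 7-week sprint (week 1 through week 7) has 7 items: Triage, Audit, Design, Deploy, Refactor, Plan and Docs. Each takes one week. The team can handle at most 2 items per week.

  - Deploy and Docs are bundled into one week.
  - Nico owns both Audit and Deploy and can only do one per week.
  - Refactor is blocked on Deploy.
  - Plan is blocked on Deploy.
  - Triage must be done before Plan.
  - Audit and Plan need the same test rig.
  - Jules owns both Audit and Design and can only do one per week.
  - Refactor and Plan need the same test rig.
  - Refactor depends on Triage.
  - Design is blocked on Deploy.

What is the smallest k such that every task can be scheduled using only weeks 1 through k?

The precedence chain requires at least 2 distinct weeks.
With at most 2 per week and 7 tasks, at least 4 weeks are needed.
4 works (last occupied week: week 4): for example Deploy=week 1; Plan=week 4; Triage=week 2; Design=week 2; Audit=week 3; Refactor=week 3; Docs=week 1.

4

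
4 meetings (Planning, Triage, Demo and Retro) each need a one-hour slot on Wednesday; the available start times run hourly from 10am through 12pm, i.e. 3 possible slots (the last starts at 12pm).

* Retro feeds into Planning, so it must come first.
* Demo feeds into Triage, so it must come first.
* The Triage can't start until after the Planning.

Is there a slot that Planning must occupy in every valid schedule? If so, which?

11am

Precedence pushes Planning to at least 11am; downstream work caps Planning at 11am.
So Planning is pinned to 11am.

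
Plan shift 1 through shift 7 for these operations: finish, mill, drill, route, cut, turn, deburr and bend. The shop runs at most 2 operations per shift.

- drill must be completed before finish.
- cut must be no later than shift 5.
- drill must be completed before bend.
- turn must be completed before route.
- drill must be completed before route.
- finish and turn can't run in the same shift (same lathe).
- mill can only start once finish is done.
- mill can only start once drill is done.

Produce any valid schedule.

route -> shift 4; cut -> shift 1; bend -> shift 2; mill -> shift 3; deburr -> shift 4; turn -> shift 3; drill -> shift 1; finish -> shift 2

Checking: drill(shift 1) before finish(shift 2); drill(shift 1) before route(shift 4); drill(shift 1) before bend(shift 2); turn(shift 3) before route(shift 4); finish(shift 2) before mill(shift 3); drill(shift 1) before mill(shift 3); finish(shift 2) != turn(shift 3); cut=shift 1 in [shift 1,shift 5]; max 2 per shift (cap 2).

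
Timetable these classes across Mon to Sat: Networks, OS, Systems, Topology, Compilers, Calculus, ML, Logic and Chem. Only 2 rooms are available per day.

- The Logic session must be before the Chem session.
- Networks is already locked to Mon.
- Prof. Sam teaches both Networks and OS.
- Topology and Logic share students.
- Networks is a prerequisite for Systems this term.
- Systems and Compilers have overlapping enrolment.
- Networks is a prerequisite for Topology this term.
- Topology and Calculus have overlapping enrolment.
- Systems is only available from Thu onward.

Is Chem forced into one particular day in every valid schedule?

No

Chem can be Tue (e.g. Systems -> Thu; Chem -> Tue; Topology -> Tue; OS -> Wed; Logic -> Mon; Networks -> Mon; Compilers -> Wed; ML -> Fri; Calculus -> Thu) or Wed (e.g. OS in Tue, Networks in Mon, Calculus in Thu, Topology in Tue, Compilers in Wed, Chem in Wed, Systems in Thu, Logic in Mon, ML in Fri).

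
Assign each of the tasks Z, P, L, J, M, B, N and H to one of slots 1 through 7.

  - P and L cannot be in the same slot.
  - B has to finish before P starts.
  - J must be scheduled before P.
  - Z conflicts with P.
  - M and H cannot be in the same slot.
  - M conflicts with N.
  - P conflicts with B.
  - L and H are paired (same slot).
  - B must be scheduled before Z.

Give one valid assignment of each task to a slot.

H in 1; B in 1; J in 1; L in 1; Z in 3; P in 2; N in 1; M in 2

Checking: B(1) before Z(3); J(1) before P(2); B(1) before P(2); P(2) != B(1); P(2) != L(1); M(2) != H(1); M(2) != N(1); Z(3) != P(2); L = H = 1.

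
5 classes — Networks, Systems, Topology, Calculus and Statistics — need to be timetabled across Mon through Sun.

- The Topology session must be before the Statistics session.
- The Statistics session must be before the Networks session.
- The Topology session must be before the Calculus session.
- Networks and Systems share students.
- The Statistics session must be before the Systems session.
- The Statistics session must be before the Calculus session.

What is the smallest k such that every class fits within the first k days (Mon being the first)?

4 days

The precedence chain requires at least 3 distinct days.
Could 3 days be enough, i.e. nothing placed later than Wed? No: Networks must come after Statistics (at Mon or later) → {Tue, Wed}; Statistics must come before Networks (at Wed or earlier) → {Mon, Tue}; Systems must come after Statistics (at Mon or later) → {Tue, Wed}; Statistics must come after Topology (at Mon or later) → {Tue}; Networks must come after Statistics (at Tue or later) → {Wed}; Systems must come after Statistics (at Tue or later) → {Wed}; Systems can't share with Networks (Wed) → nothing is left.
So 3 days is not enough.
4 works (last occupied day: Thu): for example Statistics=Tue, Networks=Wed, Systems=Thu, Calculus=Wed, Topology=Mon.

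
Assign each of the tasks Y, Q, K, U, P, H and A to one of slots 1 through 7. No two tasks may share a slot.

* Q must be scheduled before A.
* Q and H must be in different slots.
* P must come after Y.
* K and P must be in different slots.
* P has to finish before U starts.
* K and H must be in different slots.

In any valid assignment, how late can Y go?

5

Downstream work caps Y at 5.
Y at 5 is achievable: A in 2; K in 3; P in 6; U in 7; Y in 5; Q in 1; H in 4.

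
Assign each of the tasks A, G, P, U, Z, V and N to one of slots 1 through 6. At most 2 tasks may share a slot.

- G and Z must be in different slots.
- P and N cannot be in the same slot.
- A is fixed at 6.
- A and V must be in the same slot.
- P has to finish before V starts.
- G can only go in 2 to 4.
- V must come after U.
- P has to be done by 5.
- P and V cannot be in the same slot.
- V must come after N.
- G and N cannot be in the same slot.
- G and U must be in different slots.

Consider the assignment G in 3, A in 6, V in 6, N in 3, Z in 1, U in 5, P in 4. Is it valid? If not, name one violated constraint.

No — it violates: G and N cannot be in the same slot

G and U must be in different slots — holds.
P has to be done by 5 — holds.
G and N cannot be in the same slot — violated.
V must come after N — holds.
G and Z must be in different slots — holds.
G can only go in 2 to 4 — holds.
A and V must be in the same slot — holds.
P and N cannot be in the same slot — holds.
A is fixed at 6 — holds.
V must come after U — holds.
P and V cannot be in the same slot — holds.
P has to finish before V starts — holds.
At most 2 tasks may share a slot — holds.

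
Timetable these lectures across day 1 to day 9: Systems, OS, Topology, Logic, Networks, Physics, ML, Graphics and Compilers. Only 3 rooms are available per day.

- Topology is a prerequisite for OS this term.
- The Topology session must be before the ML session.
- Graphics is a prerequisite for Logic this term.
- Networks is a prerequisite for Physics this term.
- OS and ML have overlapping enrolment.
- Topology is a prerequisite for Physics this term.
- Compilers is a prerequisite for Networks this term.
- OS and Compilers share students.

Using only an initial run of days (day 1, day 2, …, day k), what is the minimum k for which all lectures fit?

3

The precedence chain requires at least 3 distinct days.
With at most 3 per day and 9 lectures, at least 3 days are needed.
3 works (last occupied day: day 3): for example Logic -> day 2; ML -> day 3; Graphics -> day 1; Compilers -> day 1; Networks -> day 2; Topology -> day 1; OS -> day 2; Physics -> day 3; Systems -> day 3.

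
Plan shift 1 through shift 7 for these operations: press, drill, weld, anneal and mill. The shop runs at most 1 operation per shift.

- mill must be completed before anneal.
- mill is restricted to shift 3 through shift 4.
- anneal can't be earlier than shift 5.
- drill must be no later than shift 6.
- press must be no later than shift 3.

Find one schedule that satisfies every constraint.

drill=shift 2, anneal=shift 5, weld=shift 4, mill=shift 3, press=shift 1

Checking: mill(shift 3) before anneal(shift 5); mill=shift 3 in [shift 3,shift 4]; press=shift 1 in [shift 1,shift 3]; anneal=shift 5 in [shift 5,shift 7]; drill=shift 2 in [shift 1,shift 6]; max 1 per shift (cap 1).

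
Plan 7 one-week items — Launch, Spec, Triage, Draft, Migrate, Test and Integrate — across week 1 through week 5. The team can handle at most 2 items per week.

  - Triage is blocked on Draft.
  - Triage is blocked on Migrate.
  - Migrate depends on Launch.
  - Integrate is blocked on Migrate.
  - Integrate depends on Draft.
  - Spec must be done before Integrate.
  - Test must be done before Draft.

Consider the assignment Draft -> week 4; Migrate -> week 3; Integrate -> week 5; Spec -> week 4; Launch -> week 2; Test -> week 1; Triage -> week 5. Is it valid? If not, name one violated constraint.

Valid

Migrate depends on Launch — holds.
Test must be done before Draft — holds.
Triage is blocked on Migrate — holds.
Triage is blocked on Draft — holds.
Spec must be done before Integrate — holds.
Integrate is blocked on Migrate — holds.
Integrate depends on Draft — holds.
The team can handle at most 2 items per week — holds.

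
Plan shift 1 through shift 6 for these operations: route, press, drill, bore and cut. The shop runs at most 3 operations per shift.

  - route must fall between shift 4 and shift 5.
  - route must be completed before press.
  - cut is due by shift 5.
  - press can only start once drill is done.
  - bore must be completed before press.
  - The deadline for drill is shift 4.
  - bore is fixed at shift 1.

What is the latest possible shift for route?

shift 5

Route is available from shift 4; route's own window allows nothing later than shift 5.
route at shift 5 is achievable: drill=shift 1, route=shift 5, press=shift 6, cut=shift 1, bore=shift 1.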